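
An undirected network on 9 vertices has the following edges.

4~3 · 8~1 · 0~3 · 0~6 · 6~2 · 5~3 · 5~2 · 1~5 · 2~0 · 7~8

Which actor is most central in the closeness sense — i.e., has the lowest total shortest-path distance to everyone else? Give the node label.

Farness (sum of distances to all others) for each node — 0:19, 1:17, 2:17, 3:16, 4:23, 5:14, 6:21, 7:29, 8:22.
The smallest farness is 14, for 5, so 5 has the highest closeness.

5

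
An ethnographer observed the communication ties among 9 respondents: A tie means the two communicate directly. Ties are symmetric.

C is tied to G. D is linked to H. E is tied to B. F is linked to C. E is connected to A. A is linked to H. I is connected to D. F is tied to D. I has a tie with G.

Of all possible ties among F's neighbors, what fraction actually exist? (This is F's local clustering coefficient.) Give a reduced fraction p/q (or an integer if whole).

F's neighbors: C and D (k = 2).
Possible neighbor pairs: C(2,2) = 1. Edges among them: none → e = 0.
Clustering(F) = 0/1.

0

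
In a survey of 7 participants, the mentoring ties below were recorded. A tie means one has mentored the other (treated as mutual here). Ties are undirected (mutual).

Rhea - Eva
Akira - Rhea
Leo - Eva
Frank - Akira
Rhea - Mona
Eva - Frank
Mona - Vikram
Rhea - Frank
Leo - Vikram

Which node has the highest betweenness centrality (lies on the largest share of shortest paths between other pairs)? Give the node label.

Rhea

Unnormalized betweenness of each node: Akira:0, Eva:7/2, Frank:1, Leo:3/2, Mona:5/2, Rhea:11/2, Vikram:1.
Rhea has the largest value, 11/2, making it the main broker — the node through which the most shortest paths run.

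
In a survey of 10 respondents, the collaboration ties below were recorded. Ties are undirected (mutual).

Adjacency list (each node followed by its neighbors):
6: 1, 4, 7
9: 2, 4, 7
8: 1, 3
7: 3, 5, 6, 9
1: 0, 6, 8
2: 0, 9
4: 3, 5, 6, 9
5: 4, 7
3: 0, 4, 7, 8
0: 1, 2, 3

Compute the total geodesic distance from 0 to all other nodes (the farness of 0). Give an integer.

Distances from 0: 1:1, 2:1, 3:1, 4:2, 5:3, 6:2, 7:2, 8:2, 9:2.
Sum = 1 + 1 + 1 + 2 + 3 + 2 + 2 + 2 + 2 = 16.

16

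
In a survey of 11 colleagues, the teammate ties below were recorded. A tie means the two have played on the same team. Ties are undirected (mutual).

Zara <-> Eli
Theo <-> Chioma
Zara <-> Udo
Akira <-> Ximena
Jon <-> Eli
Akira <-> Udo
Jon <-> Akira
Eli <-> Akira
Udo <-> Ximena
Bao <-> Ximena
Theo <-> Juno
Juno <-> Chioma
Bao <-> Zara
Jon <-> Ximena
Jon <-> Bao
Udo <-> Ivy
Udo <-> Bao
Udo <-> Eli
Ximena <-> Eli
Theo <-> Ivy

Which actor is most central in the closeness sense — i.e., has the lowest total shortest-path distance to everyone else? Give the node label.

Udo

Farness (sum of distances to all others) for each node — Akira:21, Bao:21, Chioma:32, Eli:20, Ivy:19, Jon:25, Juno:32, Theo:24, Udo:16, Ximena:20, Zara:22.
The smallest farness is 16, for Udo, so Udo has the highest closeness.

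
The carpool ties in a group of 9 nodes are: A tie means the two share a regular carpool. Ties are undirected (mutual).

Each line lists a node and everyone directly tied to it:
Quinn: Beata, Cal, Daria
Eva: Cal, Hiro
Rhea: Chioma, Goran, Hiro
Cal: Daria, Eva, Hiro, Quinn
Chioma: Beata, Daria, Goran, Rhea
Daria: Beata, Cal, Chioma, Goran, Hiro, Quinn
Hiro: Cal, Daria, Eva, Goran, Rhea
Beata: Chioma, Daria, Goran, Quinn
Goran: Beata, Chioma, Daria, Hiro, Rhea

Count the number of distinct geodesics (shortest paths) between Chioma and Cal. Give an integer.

The shortest distance is 2, and the only length-2 path is Chioma–Daria–Cal. So there is exactly 1 shortest path.

1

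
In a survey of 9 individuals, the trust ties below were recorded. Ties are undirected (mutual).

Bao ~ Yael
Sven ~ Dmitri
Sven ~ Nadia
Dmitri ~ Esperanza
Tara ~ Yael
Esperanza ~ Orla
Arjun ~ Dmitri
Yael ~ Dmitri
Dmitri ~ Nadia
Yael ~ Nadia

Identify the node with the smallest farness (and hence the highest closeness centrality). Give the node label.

Farness (sum of distances to all others) for each node — Arjun:18, Bao:20, Dmitri:11, Esperanza:16, Nadia:14, Orla:23, Sven:17, Tara:20, Yael:13.
The smallest farness is 11, for Dmitri, so Dmitri has the highest closeness.

Dmitri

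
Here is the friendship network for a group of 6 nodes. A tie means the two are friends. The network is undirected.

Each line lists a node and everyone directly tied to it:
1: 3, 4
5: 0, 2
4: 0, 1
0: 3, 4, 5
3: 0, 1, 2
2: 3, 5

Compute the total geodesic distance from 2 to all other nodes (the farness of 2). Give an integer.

9

Distances from 2: 0:2, 1:2, 3:1, 4:3, 5:1.
Sum = 2 + 2 + 1 + 3 + 1 = 9.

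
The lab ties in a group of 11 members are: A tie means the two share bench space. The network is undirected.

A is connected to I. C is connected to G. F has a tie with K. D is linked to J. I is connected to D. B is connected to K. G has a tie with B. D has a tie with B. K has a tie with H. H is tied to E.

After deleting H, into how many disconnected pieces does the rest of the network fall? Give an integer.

2

Without H, the remaining ties split the others into: {A, B, C, D, F, G, I, J, K}; {E}.
That's 2 separate components.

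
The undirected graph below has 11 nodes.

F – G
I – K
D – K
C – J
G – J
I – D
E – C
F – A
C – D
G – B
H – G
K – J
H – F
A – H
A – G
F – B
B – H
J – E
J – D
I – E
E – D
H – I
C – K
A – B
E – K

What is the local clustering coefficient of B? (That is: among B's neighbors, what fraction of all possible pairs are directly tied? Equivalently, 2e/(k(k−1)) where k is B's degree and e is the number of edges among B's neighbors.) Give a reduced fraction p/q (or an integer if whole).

B's neighbors: A, F, G, and H (k = 4).
Possible neighbor pairs: C(4,2) = 6. Edges among them: A–F, A–G, A–H, F–G, F–H, G–H → e = 6.
Clustering(B) = 6/6 = 1.

1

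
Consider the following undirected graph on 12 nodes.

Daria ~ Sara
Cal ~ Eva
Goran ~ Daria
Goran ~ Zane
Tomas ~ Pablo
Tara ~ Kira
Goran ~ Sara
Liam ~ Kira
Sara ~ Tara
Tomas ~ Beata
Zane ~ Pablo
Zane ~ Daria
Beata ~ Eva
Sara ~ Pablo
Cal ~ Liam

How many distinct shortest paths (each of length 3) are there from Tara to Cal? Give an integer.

The shortest distance is 3, and the only length-3 path is Tara–Kira–Liam–Cal. So there is exactly 1 shortest path.

1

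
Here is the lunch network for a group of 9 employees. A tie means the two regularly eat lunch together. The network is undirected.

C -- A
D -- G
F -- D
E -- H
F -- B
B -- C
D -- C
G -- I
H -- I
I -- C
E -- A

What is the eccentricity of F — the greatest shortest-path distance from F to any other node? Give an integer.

Distances from F: A:3, B:1, C:2, D:1, E:4, G:2, H:4, I:3.
The largest is 4 (to E and H), so the eccentricity of F is 4.

4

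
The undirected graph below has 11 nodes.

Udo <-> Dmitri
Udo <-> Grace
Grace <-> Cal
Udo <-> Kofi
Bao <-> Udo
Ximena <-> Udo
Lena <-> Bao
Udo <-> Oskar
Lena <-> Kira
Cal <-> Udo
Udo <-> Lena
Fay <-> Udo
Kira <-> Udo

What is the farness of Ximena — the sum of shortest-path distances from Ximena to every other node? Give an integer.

Distances from Ximena: Bao:2, Cal:2, Dmitri:2, Fay:2, Grace:2, Kira:2, Kofi:2, Lena:2, Oskar:2, Udo:1.
Sum = 2 + 2 + 2 + 2 + 2 + 2 + 2 + 2 + 2 + 1 = 19.

19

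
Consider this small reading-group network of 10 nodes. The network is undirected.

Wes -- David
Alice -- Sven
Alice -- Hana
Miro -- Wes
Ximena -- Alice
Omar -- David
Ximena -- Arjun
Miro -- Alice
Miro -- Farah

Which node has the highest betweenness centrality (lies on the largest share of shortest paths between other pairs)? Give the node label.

Alice

Unnormalized betweenness of each node: Alice:25, Arjun:0, David:8, Farah:0, Hana:0, Miro:23, Omar:0, Sven:0, Wes:14, Ximena:8.
Alice has the largest value, 25, making it the main broker — the node through which the most shortest paths run.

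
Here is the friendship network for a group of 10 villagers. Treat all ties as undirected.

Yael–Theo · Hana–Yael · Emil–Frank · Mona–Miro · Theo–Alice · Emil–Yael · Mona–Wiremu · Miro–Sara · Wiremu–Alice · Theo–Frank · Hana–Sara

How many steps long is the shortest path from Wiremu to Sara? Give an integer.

3

One shortest route is Wiremu – Mona – Miro – Sara, which uses 3 edges, and at distance 2 from Wiremu we only reach {Miro, Theo}, which does not include Sara. So d(Wiremu,Sara) = 3.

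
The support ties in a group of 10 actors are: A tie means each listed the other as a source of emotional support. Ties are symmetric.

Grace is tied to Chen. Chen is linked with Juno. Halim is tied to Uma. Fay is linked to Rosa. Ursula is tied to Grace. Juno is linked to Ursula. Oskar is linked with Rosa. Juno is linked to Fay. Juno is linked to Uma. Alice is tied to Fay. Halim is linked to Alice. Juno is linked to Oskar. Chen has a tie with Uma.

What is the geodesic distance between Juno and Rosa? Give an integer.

One shortest route is Juno – Fay – Rosa, which uses 2 edges, and Juno and Rosa are not directly tied, so nothing shorter exists. So d(Juno,Rosa) = 2.

2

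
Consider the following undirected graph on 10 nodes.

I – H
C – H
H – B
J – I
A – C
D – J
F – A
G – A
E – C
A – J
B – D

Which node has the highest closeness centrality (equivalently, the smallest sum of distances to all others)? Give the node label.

A

Farness (sum of distances to all others) for each node — A:15, B:22, C:16, D:21, E:24, F:23, G:23, H:17, I:19, J:16.
The smallest farness is 15, for A, so A has the highest closeness.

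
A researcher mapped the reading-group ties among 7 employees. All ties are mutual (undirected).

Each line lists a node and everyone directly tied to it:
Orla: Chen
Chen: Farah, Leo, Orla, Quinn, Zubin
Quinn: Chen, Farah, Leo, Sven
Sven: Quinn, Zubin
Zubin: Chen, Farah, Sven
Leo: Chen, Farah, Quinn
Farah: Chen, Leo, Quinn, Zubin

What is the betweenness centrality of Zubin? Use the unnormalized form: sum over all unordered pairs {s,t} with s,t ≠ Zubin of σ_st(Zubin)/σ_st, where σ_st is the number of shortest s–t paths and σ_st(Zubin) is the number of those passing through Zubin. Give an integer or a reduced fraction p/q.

Pairs whose geodesics pass through Zubin — Chen–Sven: 1/2; Orla–Sven: 1/2; Farah–Sven: 1/2.
All other pairs contribute 0.
Summing the contributions gives betweenness(Zubin) = 3/2.

3/2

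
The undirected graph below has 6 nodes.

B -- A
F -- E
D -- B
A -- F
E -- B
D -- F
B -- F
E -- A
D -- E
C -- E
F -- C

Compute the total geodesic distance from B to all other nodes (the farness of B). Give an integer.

6

Distances from B: A:1, C:2, D:1, E:1, F:1.
Sum = 1 + 2 + 1 + 1 + 1 = 6.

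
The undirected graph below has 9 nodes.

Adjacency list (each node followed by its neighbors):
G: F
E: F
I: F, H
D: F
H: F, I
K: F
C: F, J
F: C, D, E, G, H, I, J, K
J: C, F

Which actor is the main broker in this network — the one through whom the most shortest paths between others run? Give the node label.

Unnormalized betweenness of each node: C:0, D:0, E:0, F:26, G:0, H:0, I:0, J:0, K:0.
F has the largest value, 26, making it the main broker — the node through which the most shortest paths run.

F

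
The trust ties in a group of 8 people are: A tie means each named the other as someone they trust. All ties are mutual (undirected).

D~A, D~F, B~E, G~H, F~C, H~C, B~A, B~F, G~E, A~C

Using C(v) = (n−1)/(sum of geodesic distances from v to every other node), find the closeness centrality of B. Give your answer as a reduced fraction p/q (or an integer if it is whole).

Distances from B: A:1, C:2, D:2, E:1, F:1, G:2, H:3. Sum = 12.
n = 8, so closeness = 7/12.

7/12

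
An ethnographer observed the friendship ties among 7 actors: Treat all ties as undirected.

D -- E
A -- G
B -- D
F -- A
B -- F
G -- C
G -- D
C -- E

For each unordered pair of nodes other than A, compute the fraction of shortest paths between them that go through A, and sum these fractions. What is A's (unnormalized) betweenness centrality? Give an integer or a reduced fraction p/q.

Pairs whose geodesics pass through A — C–F: 1; G–F: 1.
All other pairs contribute 0.
Summing the contributions gives betweenness(A) = 2.

2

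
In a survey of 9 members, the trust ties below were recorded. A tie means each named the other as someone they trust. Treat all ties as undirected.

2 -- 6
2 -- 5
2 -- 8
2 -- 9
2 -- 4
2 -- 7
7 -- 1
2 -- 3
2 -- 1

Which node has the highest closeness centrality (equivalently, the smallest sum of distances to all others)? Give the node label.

Farness (sum of distances to all others) for each node — 1:14, 2:8, 3:15, 4:15, 5:15, 6:15, 7:14, 8:15, 9:15.
The smallest farness is 8, for 2, so 2 has the highest closeness.

2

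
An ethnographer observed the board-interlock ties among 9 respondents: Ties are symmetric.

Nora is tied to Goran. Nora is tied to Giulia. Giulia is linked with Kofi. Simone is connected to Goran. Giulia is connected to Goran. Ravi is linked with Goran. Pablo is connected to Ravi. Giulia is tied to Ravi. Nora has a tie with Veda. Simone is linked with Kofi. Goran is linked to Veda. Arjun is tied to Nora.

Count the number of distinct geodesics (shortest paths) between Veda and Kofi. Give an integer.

3

The shortest distance is 3. The length-3 paths are: Veda–Goran–Giulia–Kofi; Veda–Nora–Giulia–Kofi; Veda–Goran–Simone–Kofi.
That gives 3 distinct shortest paths.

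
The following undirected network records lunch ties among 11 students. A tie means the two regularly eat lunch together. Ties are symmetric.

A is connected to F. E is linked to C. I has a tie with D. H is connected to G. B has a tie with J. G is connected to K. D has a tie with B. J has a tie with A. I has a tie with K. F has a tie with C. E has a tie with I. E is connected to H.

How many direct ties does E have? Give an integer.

E is directly tied to C, H, and I. That is 3 neighbors, so the degree of E is 3.

3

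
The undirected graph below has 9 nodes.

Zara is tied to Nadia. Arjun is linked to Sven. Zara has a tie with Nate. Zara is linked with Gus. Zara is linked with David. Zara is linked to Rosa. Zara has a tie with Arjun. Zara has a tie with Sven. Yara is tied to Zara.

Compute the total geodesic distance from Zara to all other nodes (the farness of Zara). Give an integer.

8

Distances from Zara: Arjun:1, David:1, Gus:1, Nadia:1, Nate:1, Rosa:1, Sven:1, Yara:1.
Sum = 1 + 1 + 1 + 1 + 1 + 1 + 1 + 1 = 8.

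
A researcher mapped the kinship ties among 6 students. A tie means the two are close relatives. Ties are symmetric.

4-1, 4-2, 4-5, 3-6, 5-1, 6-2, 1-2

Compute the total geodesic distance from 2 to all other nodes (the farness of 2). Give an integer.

Distances from 2: 1:1, 3:2, 4:1, 5:2, 6:1.
Sum = 1 + 2 + 1 + 2 + 1 = 7.

7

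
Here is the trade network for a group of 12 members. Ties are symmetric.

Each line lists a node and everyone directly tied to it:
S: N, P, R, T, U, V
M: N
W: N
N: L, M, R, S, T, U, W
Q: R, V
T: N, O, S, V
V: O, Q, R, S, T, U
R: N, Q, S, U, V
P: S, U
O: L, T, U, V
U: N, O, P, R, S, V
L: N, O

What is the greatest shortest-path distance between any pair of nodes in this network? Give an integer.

Eccentricity of each node (its greatest distance to any other): L:3, M:3, N:2, O:3, P:3, Q:3, R:2, S:2, T:2, U:2, V:3, W:3.
The maximum eccentricity is 3, realized for instance by the pair M–Q via M – N – R – Q. So the diameter is 3.

3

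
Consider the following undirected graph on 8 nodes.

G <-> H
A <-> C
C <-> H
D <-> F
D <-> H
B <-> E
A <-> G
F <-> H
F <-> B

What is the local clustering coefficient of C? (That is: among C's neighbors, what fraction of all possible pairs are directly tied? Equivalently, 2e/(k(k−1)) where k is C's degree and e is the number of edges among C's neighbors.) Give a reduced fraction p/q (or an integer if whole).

0

C's neighbors: A and H (k = 2).
Possible neighbor pairs: C(2,2) = 1. Edges among them: none → e = 0.
Clustering(C) = 0/1.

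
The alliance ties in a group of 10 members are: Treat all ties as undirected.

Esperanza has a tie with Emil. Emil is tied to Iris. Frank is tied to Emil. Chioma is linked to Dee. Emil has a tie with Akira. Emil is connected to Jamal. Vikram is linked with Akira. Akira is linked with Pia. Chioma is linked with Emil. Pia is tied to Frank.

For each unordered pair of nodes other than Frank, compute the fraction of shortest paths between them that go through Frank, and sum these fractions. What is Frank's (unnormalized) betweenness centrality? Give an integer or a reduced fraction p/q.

3

Pairs whose geodesics pass through Frank — Pia–Jamal: 1/2; Pia–Chioma: 1/2; Pia–Emil: 1/2; Pia–Esperanza: 1/2; Pia–Iris: 1/2; Pia–Dee: 1/2.
All other pairs contribute 0.
Summing the contributions gives betweenness(Frank) = 3.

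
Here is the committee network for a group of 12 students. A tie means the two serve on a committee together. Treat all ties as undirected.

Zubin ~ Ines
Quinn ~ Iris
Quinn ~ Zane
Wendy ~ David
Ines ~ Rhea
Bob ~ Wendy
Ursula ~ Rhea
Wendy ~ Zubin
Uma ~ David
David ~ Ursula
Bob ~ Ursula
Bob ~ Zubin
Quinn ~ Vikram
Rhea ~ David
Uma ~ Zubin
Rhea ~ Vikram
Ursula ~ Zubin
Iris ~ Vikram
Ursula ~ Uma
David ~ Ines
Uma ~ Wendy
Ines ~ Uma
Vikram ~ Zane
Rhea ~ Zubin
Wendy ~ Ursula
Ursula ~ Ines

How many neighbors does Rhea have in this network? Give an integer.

Rhea is directly tied to David, Ines, Ursula, Vikram, and Zubin. That is 5 neighbors, so the degree of Rhea is 5.

5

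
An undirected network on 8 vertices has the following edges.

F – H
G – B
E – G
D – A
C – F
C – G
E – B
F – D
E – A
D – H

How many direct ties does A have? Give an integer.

2

A is directly tied to D and E. That is 2 neighbors, so the degree of A is 2.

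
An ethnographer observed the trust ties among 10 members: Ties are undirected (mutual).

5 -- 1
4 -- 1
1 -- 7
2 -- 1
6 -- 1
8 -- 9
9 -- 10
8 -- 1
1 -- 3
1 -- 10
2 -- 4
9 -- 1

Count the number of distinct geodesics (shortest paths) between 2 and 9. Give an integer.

The shortest distance is 2, and the only length-2 path is 2–1–9. So there is exactly 1 shortest path.

1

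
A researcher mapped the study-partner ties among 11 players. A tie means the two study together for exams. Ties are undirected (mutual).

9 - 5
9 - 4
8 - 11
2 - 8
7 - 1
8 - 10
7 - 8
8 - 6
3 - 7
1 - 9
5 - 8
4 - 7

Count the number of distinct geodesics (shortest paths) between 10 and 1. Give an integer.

The shortest distance is 3, and the only length-3 path is 10–8–7–1. So there is exactly 1 shortest path.

1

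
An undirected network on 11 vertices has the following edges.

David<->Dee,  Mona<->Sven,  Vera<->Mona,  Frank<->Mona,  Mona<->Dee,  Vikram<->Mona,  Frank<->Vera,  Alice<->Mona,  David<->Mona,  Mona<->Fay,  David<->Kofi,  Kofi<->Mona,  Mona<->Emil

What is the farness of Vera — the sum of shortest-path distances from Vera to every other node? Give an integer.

18

Distances from Vera: Alice:2, David:2, Dee:2, Emil:2, Fay:2, Frank:1, Kofi:2, Mona:1, Sven:2, Vikram:2.
Sum = 2 + 2 + 2 + 2 + 2 + 1 + 2 + 1 + 2 + 2 = 18.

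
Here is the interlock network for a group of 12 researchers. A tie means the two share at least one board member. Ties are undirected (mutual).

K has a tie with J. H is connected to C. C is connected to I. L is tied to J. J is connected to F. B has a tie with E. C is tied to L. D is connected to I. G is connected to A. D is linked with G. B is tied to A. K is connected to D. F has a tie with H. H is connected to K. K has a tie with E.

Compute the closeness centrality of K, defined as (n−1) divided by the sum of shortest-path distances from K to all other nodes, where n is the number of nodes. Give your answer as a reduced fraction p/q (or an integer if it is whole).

11/19

Distances from K: A:3, B:2, C:2, D:1, E:1, F:2, G:2, H:1, I:2, J:1, L:2. Sum = 19.
n = 12, so closeness = 11/19.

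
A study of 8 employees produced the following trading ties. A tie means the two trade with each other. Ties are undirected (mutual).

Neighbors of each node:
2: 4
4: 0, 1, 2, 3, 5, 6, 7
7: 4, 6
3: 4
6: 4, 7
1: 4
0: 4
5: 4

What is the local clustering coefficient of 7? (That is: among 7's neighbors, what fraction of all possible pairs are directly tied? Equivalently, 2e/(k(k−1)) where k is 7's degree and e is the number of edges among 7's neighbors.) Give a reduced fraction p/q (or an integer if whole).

7's neighbors: 4 and 6 (k = 2).
Possible neighbor pairs: C(2,2) = 1. Edges among them: 4–6 → e = 1.
Clustering(7) = 1/1.

1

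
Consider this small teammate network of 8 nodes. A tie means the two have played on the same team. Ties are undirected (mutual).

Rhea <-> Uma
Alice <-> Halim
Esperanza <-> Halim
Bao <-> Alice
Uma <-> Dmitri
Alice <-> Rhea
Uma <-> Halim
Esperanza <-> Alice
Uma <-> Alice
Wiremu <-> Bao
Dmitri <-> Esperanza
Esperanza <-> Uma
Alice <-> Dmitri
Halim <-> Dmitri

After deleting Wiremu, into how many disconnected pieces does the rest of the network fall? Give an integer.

1

Wiremu's neighbors (Bao) remain reachable from one another through other ties, so the rest of the network stays in one piece.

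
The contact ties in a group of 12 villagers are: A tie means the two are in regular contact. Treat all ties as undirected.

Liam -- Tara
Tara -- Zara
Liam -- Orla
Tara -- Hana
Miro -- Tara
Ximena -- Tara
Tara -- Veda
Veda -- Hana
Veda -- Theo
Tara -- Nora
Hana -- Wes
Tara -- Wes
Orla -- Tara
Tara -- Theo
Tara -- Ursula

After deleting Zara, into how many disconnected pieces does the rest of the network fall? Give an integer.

1

Zara's neighbors (Tara) remain reachable from one another through other ties, so the rest of the network stays in one piece.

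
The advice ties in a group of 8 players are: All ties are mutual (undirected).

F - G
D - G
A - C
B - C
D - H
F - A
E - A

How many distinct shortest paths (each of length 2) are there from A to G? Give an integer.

The shortest distance is 2, and the only length-2 path is A–F–G. So there is exactly 1 shortest path.

1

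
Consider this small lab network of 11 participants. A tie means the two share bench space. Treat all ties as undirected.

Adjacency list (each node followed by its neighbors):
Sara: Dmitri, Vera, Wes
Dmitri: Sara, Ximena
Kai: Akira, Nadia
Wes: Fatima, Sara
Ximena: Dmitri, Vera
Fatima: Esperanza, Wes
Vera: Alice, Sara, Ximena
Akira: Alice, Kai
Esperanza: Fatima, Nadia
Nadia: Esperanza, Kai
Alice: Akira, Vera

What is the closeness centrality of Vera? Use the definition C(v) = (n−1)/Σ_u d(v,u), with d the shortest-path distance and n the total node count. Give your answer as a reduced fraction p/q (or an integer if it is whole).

10/23

Distances from Vera: Akira:2, Alice:1, Dmitri:2, Esperanza:4, Fatima:3, Kai:3, Nadia:4, Sara:1, Wes:2, Ximena:1. Sum = 23.
n = 11, so closeness = 10/23.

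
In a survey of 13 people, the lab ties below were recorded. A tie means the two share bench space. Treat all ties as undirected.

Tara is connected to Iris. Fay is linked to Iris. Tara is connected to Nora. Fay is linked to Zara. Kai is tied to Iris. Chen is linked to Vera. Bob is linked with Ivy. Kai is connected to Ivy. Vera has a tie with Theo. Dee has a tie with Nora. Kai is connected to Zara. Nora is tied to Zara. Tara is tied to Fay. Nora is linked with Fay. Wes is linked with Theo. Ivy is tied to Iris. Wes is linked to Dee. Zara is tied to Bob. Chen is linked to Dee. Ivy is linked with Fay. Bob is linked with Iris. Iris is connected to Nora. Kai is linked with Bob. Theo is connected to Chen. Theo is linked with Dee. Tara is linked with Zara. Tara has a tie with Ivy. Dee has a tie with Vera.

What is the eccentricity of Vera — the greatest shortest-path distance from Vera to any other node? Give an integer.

Distances from Vera: Bob:4, Chen:1, Dee:1, Fay:3, Iris:3, Ivy:4, Kai:4, Nora:2, Tara:3, Theo:1, Wes:2, Zara:3.
The largest is 4 (to Bob, Kai, and Ivy), so the eccentricity of Vera is 4.

4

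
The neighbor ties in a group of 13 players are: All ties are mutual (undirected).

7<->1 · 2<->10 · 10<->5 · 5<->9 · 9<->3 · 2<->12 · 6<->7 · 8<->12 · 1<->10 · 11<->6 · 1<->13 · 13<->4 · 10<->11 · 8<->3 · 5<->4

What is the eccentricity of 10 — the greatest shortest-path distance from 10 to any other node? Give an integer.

3

Distances from 10: 1:1, 2:1, 3:3, 4:2, 5:1, 6:2, 7:2, 8:3, 9:2, 11:1, 12:2, 13:2.
The largest is 3 (to 8 and 3), so the eccentricity of 10 is 3.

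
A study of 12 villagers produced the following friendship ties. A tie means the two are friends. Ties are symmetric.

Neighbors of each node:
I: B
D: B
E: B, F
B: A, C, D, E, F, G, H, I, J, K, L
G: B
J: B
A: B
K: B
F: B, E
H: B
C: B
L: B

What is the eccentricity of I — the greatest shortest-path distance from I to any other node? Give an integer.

Distances from I: A:2, B:1, C:2, D:2, E:2, F:2, G:2, H:2, J:2, K:2, L:2.
The largest is 2 (to F, K, D, J, C, H, L, G, A, and E), so the eccentricity of I is 2.

2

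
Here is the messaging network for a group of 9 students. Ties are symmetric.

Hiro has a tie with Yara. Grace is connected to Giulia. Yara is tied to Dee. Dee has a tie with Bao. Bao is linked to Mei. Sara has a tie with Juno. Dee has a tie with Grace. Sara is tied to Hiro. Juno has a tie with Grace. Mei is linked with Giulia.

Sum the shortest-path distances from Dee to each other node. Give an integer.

Distances from Dee: Bao:1, Giulia:2, Grace:1, Hiro:2, Juno:2, Mei:2, Sara:3, Yara:1.
Sum = 1 + 2 + 1 + 2 + 2 + 2 + 3 + 1 = 14.

14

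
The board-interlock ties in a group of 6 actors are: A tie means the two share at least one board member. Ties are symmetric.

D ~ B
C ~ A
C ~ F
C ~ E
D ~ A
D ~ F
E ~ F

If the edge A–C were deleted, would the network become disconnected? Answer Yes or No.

No

Even without that edge, A still reaches C via A – D – F – C, so the network stays connected. Not a bridge.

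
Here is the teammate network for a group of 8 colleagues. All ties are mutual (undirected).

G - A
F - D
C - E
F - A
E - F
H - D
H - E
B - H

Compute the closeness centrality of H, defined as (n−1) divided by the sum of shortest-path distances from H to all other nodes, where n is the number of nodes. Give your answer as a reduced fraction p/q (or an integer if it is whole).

1/2

Distances from H: A:3, B:1, C:2, D:1, E:1, F:2, G:4. Sum = 14.
n = 8, so closeness = 7/14 = 1/2.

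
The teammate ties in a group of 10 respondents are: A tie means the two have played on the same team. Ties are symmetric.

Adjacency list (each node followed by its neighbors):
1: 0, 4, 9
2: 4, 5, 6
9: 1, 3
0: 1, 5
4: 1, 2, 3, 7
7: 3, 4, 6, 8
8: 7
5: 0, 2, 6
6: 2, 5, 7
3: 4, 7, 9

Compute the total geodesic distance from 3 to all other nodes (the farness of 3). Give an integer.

17

Distances from 3: 0:3, 1:2, 2:2, 4:1, 5:3, 6:2, 7:1, 8:2, 9:1.
Sum = 3 + 2 + 2 + 1 + 3 + 2 + 1 + 2 + 1 = 17.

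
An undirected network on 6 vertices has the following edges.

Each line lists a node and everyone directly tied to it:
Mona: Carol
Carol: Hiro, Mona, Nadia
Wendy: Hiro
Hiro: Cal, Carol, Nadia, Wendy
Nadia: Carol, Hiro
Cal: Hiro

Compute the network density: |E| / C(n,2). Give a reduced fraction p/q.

2/5

There are 6 edges and 6 nodes, so the maximum possible is C(6,2) = 15.
Density = 6/15 = 2/5.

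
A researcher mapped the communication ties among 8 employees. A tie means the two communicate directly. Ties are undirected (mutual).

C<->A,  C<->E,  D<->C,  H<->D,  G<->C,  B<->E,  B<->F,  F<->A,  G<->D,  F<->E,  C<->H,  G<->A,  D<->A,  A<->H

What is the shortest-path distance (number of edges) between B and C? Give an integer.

One shortest route is B – E – C, which uses 2 edges, and B and C are not directly tied, so nothing shorter exists. So d(B,C) = 2.

2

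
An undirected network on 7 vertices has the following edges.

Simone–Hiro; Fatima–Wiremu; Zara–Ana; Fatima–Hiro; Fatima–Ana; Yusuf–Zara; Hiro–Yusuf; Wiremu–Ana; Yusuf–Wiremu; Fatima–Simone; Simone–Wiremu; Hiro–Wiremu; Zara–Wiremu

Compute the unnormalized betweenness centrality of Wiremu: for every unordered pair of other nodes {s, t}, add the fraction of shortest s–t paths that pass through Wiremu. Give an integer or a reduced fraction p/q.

9/2

Pairs whose geodesics pass through Wiremu — Ana–Simone: 1/2; Ana–Hiro: 1/2; Ana–Yusuf: 1/2; Zara–Simone: 1; Zara–Hiro: 1/2; Zara–Fatima: 1/2; Simone–Yusuf: 1/2; Yusuf–Fatima: 1/2.
All other pairs contribute 0.
Summing the contributions gives betweenness(Wiremu) = 9/2.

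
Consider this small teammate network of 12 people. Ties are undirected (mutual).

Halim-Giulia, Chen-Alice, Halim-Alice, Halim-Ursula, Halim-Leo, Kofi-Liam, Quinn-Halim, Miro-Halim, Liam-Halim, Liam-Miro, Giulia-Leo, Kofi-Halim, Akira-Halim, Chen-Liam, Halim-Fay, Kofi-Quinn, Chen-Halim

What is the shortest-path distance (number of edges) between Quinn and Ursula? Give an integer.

One shortest route is Quinn – Halim – Ursula, which uses 2 edges, and Quinn and Ursula are not directly tied, so nothing shorter exists. So d(Quinn,Ursula) = 2.

2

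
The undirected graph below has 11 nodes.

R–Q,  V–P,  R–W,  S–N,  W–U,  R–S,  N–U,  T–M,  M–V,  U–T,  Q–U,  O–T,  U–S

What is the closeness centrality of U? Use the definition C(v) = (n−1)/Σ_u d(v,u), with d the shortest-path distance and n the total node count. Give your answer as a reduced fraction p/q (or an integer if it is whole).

Distances from U: M:2, N:1, O:2, P:4, Q:1, R:2, S:1, T:1, V:3, W:1. Sum = 18.
n = 11, so closeness = 10/18 = 5/9.

5/9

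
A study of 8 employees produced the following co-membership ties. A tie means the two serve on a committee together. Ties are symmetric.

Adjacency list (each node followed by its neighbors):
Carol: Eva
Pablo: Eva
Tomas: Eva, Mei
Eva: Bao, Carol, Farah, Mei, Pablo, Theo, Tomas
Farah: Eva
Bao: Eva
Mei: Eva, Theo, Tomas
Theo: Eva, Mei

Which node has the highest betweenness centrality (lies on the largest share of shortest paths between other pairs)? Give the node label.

Eva

Unnormalized betweenness of each node: Bao:0, Carol:0, Eva:37/2, Farah:0, Mei:1/2, Pablo:0, Theo:0, Tomas:0.
Eva has the largest value, 37/2, making it the main broker — the node through which the most shortest paths run.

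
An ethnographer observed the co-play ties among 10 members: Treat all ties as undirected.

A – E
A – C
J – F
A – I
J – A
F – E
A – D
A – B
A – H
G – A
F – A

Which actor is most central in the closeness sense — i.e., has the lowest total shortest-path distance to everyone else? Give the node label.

A

Farness (sum of distances to all others) for each node — A:9, B:17, C:17, D:17, E:16, F:15, G:17, H:17, I:17, J:16.
The smallest farness is 9, for A, so A has the highest closeness.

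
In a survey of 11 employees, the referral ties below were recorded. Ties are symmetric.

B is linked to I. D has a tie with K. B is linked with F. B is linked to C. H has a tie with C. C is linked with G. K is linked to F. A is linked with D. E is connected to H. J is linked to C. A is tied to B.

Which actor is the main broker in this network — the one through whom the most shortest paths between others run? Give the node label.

Unnormalized betweenness of each node: A:7, B:30, C:29, D:1, E:0, F:7, G:0, H:9, I:0, J:0, K:1.
B has the largest value, 30, making it the main broker — the node through which the most shortest paths run.

B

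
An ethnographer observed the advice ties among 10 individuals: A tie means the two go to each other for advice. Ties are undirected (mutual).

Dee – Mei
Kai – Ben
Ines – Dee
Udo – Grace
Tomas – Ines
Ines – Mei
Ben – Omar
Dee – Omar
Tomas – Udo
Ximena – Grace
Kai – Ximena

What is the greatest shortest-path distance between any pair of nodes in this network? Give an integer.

5

Eccentricity of each node (its greatest distance to any other): Ben:4, Dee:4, Grace:4, Ines:4, Kai:4, Mei:5, Omar:4, Tomas:4, Udo:4, Ximena:5.
The maximum eccentricity is 5, realized for instance by the pair Mei–Ximena via Mei – Dee – Omar – Ben – Kai – Ximena. So the diameter is 5.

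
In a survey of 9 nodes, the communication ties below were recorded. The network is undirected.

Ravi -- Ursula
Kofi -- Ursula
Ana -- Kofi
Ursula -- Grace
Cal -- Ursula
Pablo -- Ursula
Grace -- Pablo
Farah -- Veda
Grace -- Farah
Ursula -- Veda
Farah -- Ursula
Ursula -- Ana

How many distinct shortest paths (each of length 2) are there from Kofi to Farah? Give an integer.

The shortest distance is 2, and the only length-2 path is Kofi–Ursula–Farah. So there is exactly 1 shortest path.

1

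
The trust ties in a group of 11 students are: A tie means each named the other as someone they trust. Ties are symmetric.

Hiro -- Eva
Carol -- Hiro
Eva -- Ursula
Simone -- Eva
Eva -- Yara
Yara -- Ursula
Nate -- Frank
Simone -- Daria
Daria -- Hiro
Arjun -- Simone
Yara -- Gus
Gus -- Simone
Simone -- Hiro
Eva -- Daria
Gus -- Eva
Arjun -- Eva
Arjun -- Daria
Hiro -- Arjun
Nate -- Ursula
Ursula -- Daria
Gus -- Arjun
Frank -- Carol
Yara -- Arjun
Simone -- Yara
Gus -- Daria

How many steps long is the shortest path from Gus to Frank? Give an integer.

One shortest route is Gus – Eva – Hiro – Carol – Frank, which uses 4 edges, and at distance 3 from Gus we only reach {Carol, Nate}, which does not include Frank. So d(Gus,Frank) = 4.

4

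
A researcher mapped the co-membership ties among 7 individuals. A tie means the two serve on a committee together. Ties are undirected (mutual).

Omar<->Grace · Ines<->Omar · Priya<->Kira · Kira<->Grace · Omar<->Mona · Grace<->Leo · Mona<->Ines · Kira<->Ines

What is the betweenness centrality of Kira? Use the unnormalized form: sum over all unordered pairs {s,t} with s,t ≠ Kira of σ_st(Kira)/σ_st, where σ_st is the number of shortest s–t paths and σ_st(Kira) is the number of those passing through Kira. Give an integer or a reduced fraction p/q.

6

Pairs whose geodesics pass through Kira — Omar–Priya: 2/2; Ines–Priya: 1; Ines–Grace: 1/2; Ines–Leo: 1/2; Priya–Grace: 1; Priya–Leo: 1; Priya–Mona: 1.
All other pairs contribute 0.
Summing the contributions gives betweenness(Kira) = 6.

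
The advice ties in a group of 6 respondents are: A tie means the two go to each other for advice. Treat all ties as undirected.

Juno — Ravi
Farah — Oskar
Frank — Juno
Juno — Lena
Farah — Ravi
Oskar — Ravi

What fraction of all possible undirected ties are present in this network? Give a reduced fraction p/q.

There are 6 edges and 6 nodes, so the maximum possible is C(6,2) = 15.
Density = 6/15 = 2/5.

2/5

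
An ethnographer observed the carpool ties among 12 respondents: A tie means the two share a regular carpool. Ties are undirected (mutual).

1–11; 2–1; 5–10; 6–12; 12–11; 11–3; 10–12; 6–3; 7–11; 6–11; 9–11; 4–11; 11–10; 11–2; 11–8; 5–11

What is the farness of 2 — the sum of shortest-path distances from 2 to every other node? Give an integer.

Distances from 2: 1:1, 3:2, 4:2, 5:2, 6:2, 7:2, 8:2, 9:2, 10:2, 11:1, 12:2.
Sum = 1 + 2 + 2 + 2 + 2 + 2 + 2 + 2 + 2 + 1 + 2 = 20.

20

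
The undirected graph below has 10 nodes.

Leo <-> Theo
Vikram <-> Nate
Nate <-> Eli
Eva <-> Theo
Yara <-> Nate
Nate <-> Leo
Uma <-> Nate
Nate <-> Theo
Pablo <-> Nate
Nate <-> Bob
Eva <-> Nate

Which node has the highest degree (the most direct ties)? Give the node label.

Degrees — Bob:1, Eli:1, Eva:2, Leo:2, Nate:9, Pablo:1, Theo:3, Uma:1, Vikram:1, Yara:1.
The maximum is 9, attained only by Nate.

Nate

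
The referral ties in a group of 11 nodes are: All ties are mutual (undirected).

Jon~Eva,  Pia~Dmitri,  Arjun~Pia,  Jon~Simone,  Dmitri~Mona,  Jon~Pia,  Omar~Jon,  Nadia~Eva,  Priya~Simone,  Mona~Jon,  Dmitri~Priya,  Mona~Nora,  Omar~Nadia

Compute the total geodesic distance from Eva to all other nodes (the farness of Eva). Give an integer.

Distances from Eva: Arjun:3, Dmitri:3, Jon:1, Mona:2, Nadia:1, Nora:3, Omar:2, Pia:2, Priya:3, Simone:2.
Sum = 3 + 3 + 1 + 2 + 1 + 3 + 2 + 2 + 3 + 2 = 22.

22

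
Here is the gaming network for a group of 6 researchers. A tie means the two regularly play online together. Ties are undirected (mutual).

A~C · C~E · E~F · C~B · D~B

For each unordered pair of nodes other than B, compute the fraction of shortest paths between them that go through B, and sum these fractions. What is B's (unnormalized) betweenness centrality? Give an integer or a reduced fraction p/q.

Pairs whose geodesics pass through B — E–D: 1; A–D: 1; F–D: 1; D–C: 1.
All other pairs contribute 0.
Summing the contributions gives betweenness(B) = 4.

4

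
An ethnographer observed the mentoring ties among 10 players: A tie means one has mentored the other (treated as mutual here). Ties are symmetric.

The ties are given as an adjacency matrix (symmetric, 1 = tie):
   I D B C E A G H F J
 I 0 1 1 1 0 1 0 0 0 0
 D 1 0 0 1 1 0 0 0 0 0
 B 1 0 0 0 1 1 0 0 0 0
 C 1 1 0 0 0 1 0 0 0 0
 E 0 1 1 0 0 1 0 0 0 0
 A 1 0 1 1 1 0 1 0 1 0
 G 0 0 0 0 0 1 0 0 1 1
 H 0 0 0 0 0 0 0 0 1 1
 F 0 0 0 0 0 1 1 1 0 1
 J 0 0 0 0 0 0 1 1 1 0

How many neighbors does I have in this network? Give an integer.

I is directly tied to A, B, C, and D. That is 4 neighbors, so the degree of I is 4.

4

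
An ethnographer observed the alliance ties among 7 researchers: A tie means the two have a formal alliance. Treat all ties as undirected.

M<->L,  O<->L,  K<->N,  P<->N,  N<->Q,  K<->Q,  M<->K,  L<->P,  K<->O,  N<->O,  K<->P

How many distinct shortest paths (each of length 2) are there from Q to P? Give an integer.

2

The shortest distance is 2. The length-2 paths are: Q–K–P; Q–N–P.
That gives 2 distinct shortest paths.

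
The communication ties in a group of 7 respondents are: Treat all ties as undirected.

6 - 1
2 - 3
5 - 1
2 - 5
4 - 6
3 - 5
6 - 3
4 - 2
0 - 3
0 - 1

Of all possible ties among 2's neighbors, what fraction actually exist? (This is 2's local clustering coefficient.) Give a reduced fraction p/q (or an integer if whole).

1/3

2's neighbors: 3, 4, and 5 (k = 3).
Possible neighbor pairs: C(3,2) = 3. Edges among them: 3–5 → e = 1.
Clustering(2) = 1/3.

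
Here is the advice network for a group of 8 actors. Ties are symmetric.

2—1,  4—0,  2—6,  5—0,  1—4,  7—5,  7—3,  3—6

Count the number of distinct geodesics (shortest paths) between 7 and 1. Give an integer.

The shortest distance is 4. The length-4 paths are: 7–3–6–2–1; 7–5–0–4–1.
That gives 2 distinct shortest paths.

2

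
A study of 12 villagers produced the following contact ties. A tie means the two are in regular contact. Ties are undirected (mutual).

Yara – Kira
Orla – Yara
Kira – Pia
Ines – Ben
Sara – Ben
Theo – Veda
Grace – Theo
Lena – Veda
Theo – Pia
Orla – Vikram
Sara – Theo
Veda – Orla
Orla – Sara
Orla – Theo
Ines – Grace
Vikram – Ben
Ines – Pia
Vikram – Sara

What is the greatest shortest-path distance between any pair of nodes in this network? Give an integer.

Eccentricity of each node (its greatest distance to any other): Ben:4, Grace:3, Ines:4, Kira:4, Lena:4, Orla:3, Pia:3, Sara:3, Theo:2, Veda:3, Vikram:3, Yara:3.
The maximum eccentricity is 4, realized for instance by the pair Lena–Kira via Lena – Veda – Orla – Yara – Kira. So the diameter is 4.

4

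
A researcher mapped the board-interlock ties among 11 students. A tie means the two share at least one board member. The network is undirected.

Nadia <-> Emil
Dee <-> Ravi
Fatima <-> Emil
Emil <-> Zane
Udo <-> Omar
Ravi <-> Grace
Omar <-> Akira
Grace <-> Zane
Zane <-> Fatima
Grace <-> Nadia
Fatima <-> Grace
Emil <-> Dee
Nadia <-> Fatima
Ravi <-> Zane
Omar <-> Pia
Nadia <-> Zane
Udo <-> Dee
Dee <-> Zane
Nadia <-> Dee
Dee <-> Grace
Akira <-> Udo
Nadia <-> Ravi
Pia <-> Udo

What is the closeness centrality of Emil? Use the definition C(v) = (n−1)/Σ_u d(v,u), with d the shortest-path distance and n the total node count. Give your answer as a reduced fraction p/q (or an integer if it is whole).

Distances from Emil: Akira:3, Dee:1, Fatima:1, Grace:2, Nadia:1, Omar:3, Pia:3, Ravi:2, Udo:2, Zane:1. Sum = 19.
n = 11, so closeness = 10/19.

10/19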